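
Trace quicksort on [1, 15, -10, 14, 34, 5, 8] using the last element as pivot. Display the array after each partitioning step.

Partition 1: pivot=8 at index 3 -> [1, -10, 5, 8, 34, 15, 14]
Partition 2: pivot=5 at index 2 -> [1, -10, 5, 8, 34, 15, 14]
Partition 3: pivot=-10 at index 0 -> [-10, 1, 5, 8, 34, 15, 14]
Partition 4: pivot=14 at index 4 -> [-10, 1, 5, 8, 14, 15, 34]
Partition 5: pivot=34 at index 6 -> [-10, 1, 5, 8, 14, 15, 34]


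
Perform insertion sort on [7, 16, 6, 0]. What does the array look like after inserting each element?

First element 7 is already 'sorted'
Insert 16: shifted 0 elements -> [7, 16, 6, 0]
Insert 6: shifted 2 elements -> [6, 7, 16, 0]
Insert 0: shifted 3 elements -> [0, 6, 7, 16]


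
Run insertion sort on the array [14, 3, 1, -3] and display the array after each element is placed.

First element 14 is already 'sorted'
Insert 3: shifted 1 elements -> [3, 14, 1, -3]
Insert 1: shifted 2 elements -> [1, 3, 14, -3]
Insert -3: shifted 3 elements -> [-3, 1, 3, 14]


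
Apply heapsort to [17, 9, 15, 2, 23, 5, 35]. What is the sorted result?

Build heap: [35, 23, 17, 2, 9, 5, 15]
Extract 35: [23, 15, 17, 2, 9, 5, 35]
Extract 23: [17, 15, 5, 2, 9, 23, 35]
Extract 17: [15, 9, 5, 2, 17, 23, 35]
Extract 15: [9, 2, 5, 15, 17, 23, 35]
Extract 9: [5, 2, 9, 15, 17, 23, 35]
Extract 5: [2, 5, 9, 15, 17, 23, 35]


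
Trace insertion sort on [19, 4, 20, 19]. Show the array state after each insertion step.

First element 19 is already 'sorted'
Insert 4: shifted 1 elements -> [4, 19, 20, 19]
Insert 20: shifted 0 elements -> [4, 19, 20, 19]
Insert 19: shifted 1 elements -> [4, 19, 19, 20]


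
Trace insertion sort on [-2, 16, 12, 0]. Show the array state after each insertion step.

First element -2 is already 'sorted'
Insert 16: shifted 0 elements -> [-2, 16, 12, 0]
Insert 12: shifted 1 elements -> [-2, 12, 16, 0]
Insert 0: shifted 2 elements -> [-2, 0, 12, 16]


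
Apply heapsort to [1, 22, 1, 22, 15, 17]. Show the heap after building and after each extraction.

Build heap: [22, 22, 17, 1, 15, 1]
Extract 22: [22, 15, 17, 1, 1, 22]
Extract 22: [17, 15, 1, 1, 22, 22]
Extract 17: [15, 1, 1, 17, 22, 22]
Extract 15: [1, 1, 15, 17, 22, 22]
Extract 1: [1, 1, 15, 17, 22, 22]


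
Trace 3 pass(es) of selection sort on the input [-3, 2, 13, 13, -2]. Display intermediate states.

Pass 1: Select minimum -3 at index 0, swap -> [-3, 2, 13, 13, -2]
Pass 2: Select minimum -2 at index 4, swap -> [-3, -2, 13, 13, 2]
Pass 3: Select minimum 2 at index 4, swap -> [-3, -2, 2, 13, 13]


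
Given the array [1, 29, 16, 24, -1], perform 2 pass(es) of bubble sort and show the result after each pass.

After pass 1: [1, 16, 24, -1, 29] (3 swaps)
After pass 2: [1, 16, -1, 24, 29] (1 swaps)
Total swaps: 4


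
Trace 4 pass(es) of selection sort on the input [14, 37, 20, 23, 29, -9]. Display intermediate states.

Pass 1: Select minimum -9 at index 5, swap -> [-9, 37, 20, 23, 29, 14]
Pass 2: Select minimum 14 at index 5, swap -> [-9, 14, 20, 23, 29, 37]
Pass 3: Select minimum 20 at index 2, swap -> [-9, 14, 20, 23, 29, 37]
Pass 4: Select minimum 23 at index 3, swap -> [-9, 14, 20, 23, 29, 37]


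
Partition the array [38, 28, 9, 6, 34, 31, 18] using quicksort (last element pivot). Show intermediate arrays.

Partition 1: pivot=18 at index 2 -> [9, 6, 18, 28, 34, 31, 38]
Partition 2: pivot=6 at index 0 -> [6, 9, 18, 28, 34, 31, 38]
Partition 3: pivot=38 at index 6 -> [6, 9, 18, 28, 34, 31, 38]
Partition 4: pivot=31 at index 4 -> [6, 9, 18, 28, 31, 34, 38]


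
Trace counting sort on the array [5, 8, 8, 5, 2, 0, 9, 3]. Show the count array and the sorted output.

Count array: [1, 0, 1, 1, 0, 2, 0, 0, 2, 1]
(count[i] = number of elements equal to i)
Cumulative count: [1, 1, 2, 3, 3, 5, 5, 5, 7, 8]
Sorted: [0, 2, 3, 5, 5, 8, 8, 9]


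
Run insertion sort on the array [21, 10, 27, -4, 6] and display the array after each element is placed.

First element 21 is already 'sorted'
Insert 10: shifted 1 elements -> [10, 21, 27, -4, 6]
Insert 27: shifted 0 elements -> [10, 21, 27, -4, 6]
Insert -4: shifted 3 elements -> [-4, 10, 21, 27, 6]
Insert 6: shifted 3 elements -> [-4, 6, 10, 21, 27]


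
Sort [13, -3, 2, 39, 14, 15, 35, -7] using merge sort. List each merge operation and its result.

Divide and conquer:
  Merge [13] + [-3] -> [-3, 13]
  Merge [2] + [39] -> [2, 39]
  Merge [-3, 13] + [2, 39] -> [-3, 2, 13, 39]
  Merge [14] + [15] -> [14, 15]
  Merge [35] + [-7] -> [-7, 35]
  Merge [14, 15] + [-7, 35] -> [-7, 14, 15, 35]
  Merge [-3, 2, 13, 39] + [-7, 14, 15, 35] -> [-7, -3, 2, 13, 14, 15, 35, 39]


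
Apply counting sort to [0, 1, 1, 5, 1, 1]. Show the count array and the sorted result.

Count array: [1, 4, 0, 0, 0, 1]
(count[i] = number of elements equal to i)
Cumulative count: [1, 5, 5, 5, 5, 6]
Sorted: [0, 1, 1, 1, 1, 5]


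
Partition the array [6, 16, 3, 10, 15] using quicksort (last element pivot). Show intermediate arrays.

Partition 1: pivot=15 at index 3 -> [6, 3, 10, 15, 16]
Partition 2: pivot=10 at index 2 -> [6, 3, 10, 15, 16]
Partition 3: pivot=3 at index 0 -> [3, 6, 10, 15, 16]


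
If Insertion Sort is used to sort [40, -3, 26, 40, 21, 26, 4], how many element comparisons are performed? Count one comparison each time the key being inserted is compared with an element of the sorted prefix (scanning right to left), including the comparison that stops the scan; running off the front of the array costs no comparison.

Insert -3: 40 > -3 (shift), reached front = 1 comparison(s) -> [-3, 40, 26, 40, 21, 26, 4]
Insert 26: 40 > 26 (shift), -3 <= 26 (stop) = 2 comparison(s) -> [-3, 26, 40, 40, 21, 26, 4]
Insert 40: 40 <= 40 (stop) = 1 comparison(s) -> [-3, 26, 40, 40, 21, 26, 4]
Insert 21: 40 > 21 (shift), 40 > 21 (shift), 26 > 21 (shift), -3 <= 21 (stop) = 4 comparison(s) -> [-3, 21, 26, 40, 40, 26, 4]
Insert 26: 40 > 26 (shift), 40 > 26 (shift), 26 <= 26 (stop) = 3 comparison(s) -> [-3, 21, 26, 26, 40, 40, 4]
Insert 4: 40 > 4 (shift), 40 > 4 (shift), 26 > 4 (shift), 26 > 4 (shift), 21 > 4 (shift), -3 <= 4 (stop) = 6 comparison(s) -> [-3, 4, 21, 26, 26, 40, 40]
Total comparisons: 1 + 2 + 1 + 4 + 3 + 6 = 17


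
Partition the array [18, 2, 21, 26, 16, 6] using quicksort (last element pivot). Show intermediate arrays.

Partition 1: pivot=6 at index 1 -> [2, 6, 21, 26, 16, 18]
Partition 2: pivot=18 at index 3 -> [2, 6, 16, 18, 21, 26]
Partition 3: pivot=26 at index 5 -> [2, 6, 16, 18, 21, 26]


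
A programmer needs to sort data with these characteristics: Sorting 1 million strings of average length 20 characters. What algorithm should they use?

Best choice: MSD radix sort or Mergesort
Reason: MSD radix sort is a non-comparison sort that buckets the strings by successive character positions, running in time proportional to the total number of characters examined rather than O(n log n) string comparisons; mergesort is a stable O(n log n)-comparison alternative that works for arbitrary variable-length keys


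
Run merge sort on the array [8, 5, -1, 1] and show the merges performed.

Divide and conquer:
  Merge [8] + [5] -> [5, 8]
  Merge [-1] + [1] -> [-1, 1]
  Merge [5, 8] + [-1, 1] -> [-1, 1, 5, 8]


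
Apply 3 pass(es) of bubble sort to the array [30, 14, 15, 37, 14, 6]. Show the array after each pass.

After pass 1: [14, 15, 30, 14, 6, 37] (4 swaps)
After pass 2: [14, 15, 14, 6, 30, 37] (2 swaps)
After pass 3: [14, 14, 6, 15, 30, 37] (2 swaps)
Total swaps: 8


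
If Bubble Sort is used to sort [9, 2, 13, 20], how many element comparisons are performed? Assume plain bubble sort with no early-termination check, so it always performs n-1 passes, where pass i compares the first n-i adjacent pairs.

Pass 1: compare adjacent pairs (0,1)..(2,3) = 3 comparison(s), 1 swap(s) -> [2, 9, 13, 20]
Pass 2: compare adjacent pairs (0,1)..(1,2) = 2 comparison(s), 0 swap(s) -> [2, 9, 13, 20]
Pass 3: compare adjacent pairs (0,1)..(0,1) = 1 comparison(s), 0 swap(s) -> [2, 9, 13, 20]
Total comparisons: 3 + 2 + 1 = 6


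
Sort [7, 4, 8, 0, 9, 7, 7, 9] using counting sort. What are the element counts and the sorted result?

Count array: [1, 0, 0, 0, 1, 0, 0, 3, 1, 2]
(count[i] = number of elements equal to i)
Cumulative count: [1, 1, 1, 1, 2, 2, 2, 5, 6, 8]
Sorted: [0, 4, 7, 7, 7, 8, 9, 9]


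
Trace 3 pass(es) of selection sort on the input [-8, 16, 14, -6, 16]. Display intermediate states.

Pass 1: Select minimum -8 at index 0, swap -> [-8, 16, 14, -6, 16]
Pass 2: Select minimum -6 at index 3, swap -> [-8, -6, 14, 16, 16]
Pass 3: Select minimum 14 at index 2, swap -> [-8, -6, 14, 16, 16]


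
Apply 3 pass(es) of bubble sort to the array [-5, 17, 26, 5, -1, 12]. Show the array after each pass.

After pass 1: [-5, 17, 5, -1, 12, 26] (3 swaps)
After pass 2: [-5, 5, -1, 12, 17, 26] (3 swaps)
After pass 3: [-5, -1, 5, 12, 17, 26] (1 swaps)
Total swaps: 7


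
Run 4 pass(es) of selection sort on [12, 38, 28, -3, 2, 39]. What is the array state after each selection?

Pass 1: Select minimum -3 at index 3, swap -> [-3, 38, 28, 12, 2, 39]
Pass 2: Select minimum 2 at index 4, swap -> [-3, 2, 28, 12, 38, 39]
Pass 3: Select minimum 12 at index 3, swap -> [-3, 2, 12, 28, 38, 39]
Pass 4: Select minimum 28 at index 3, swap -> [-3, 2, 12, 28, 38, 39]


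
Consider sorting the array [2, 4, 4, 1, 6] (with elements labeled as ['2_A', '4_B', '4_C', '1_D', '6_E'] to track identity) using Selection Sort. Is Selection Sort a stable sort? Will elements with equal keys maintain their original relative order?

Trace Selection Sort on the labeled array (the key is the number; the letter only tracks identity):
  Pass 1: minimum of unsorted part is 1_D at index 3; swap it with 2_A at index 0 -> [1_D, 4_B, 4_C, 2_A, 6_E]
  Pass 2: minimum of unsorted part is 2_A at index 3; swap it with 4_B at index 1 -> [1_D, 2_A, 4_C, 4_B, 6_E]
  Pass 3: minimum 4_C is already at index 2; no swap -> [1_D, 2_A, 4_C, 4_B, 6_E]
  Pass 4: minimum 4_B is already at index 3; no swap -> [1_D, 2_A, 4_C, 4_B, 6_E]
Final order: [1_D, 2_A, 4_C, 4_B, 6_E]
Equal keys:
  value 4: originally 4_B, 4_C; after sorting 4_C, 4_B -> order changed
Equal keys were reordered, so Selection Sort is not stable: the long-range swap that moves the minimum into place can carry an element past an equal key. (One such input is enough; an unstable sort may happen to preserve order on other inputs, but it gives no guarantee.)
Answer: Not stable


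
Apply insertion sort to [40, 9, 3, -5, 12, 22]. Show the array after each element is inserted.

First element 40 is already 'sorted'
Insert 9: shifted 1 elements -> [9, 40, 3, -5, 12, 22]
Insert 3: shifted 2 elements -> [3, 9, 40, -5, 12, 22]
Insert -5: shifted 3 elements -> [-5, 3, 9, 40, 12, 22]
Insert 12: shifted 1 elements -> [-5, 3, 9, 12, 40, 22]
Insert 22: shifted 1 elements -> [-5, 3, 9, 12, 22, 40]


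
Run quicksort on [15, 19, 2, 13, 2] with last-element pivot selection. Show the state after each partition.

Partition 1: pivot=2 at index 1 -> [2, 2, 15, 13, 19]
Partition 2: pivot=19 at index 4 -> [2, 2, 15, 13, 19]
Partition 3: pivot=13 at index 2 -> [2, 2, 13, 15, 19]


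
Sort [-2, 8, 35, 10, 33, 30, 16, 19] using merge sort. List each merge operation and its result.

Divide and conquer:
  Merge [-2] + [8] -> [-2, 8]
  Merge [35] + [10] -> [10, 35]
  Merge [-2, 8] + [10, 35] -> [-2, 8, 10, 35]
  Merge [33] + [30] -> [30, 33]
  Merge [16] + [19] -> [16, 19]
  Merge [30, 33] + [16, 19] -> [16, 19, 30, 33]
  Merge [-2, 8, 10, 35] + [16, 19, 30, 33] -> [-2, 8, 10, 16, 19, 30, 33, 35]


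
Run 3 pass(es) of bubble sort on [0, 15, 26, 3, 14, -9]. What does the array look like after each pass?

After pass 1: [0, 15, 3, 14, -9, 26] (3 swaps)
After pass 2: [0, 3, 14, -9, 15, 26] (3 swaps)
After pass 3: [0, 3, -9, 14, 15, 26] (1 swaps)
Total swaps: 7


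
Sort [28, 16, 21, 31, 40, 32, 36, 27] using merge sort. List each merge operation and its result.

Divide and conquer:
  Merge [28] + [16] -> [16, 28]
  Merge [21] + [31] -> [21, 31]
  Merge [16, 28] + [21, 31] -> [16, 21, 28, 31]
  Merge [40] + [32] -> [32, 40]
  Merge [36] + [27] -> [27, 36]
  Merge [32, 40] + [27, 36] -> [27, 32, 36, 40]
  Merge [16, 21, 28, 31] + [27, 32, 36, 40] -> [16, 21, 27, 28, 31, 32, 36, 40]


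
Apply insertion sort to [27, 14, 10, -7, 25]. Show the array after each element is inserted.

First element 27 is already 'sorted'
Insert 14: shifted 1 elements -> [14, 27, 10, -7, 25]
Insert 10: shifted 2 elements -> [10, 14, 27, -7, 25]
Insert -7: shifted 3 elements -> [-7, 10, 14, 27, 25]
Insert 25: shifted 1 elements -> [-7, 10, 14, 25, 27]


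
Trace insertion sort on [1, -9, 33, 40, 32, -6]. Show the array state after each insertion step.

First element 1 is already 'sorted'
Insert -9: shifted 1 elements -> [-9, 1, 33, 40, 32, -6]
Insert 33: shifted 0 elements -> [-9, 1, 33, 40, 32, -6]
Insert 40: shifted 0 elements -> [-9, 1, 33, 40, 32, -6]
Insert 32: shifted 2 elements -> [-9, 1, 32, 33, 40, -6]
Insert -6: shifted 4 elements -> [-9, -6, 1, 32, 33, 40]


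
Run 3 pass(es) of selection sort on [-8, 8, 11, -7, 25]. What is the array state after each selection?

Pass 1: Select minimum -8 at index 0, swap -> [-8, 8, 11, -7, 25]
Pass 2: Select minimum -7 at index 3, swap -> [-8, -7, 11, 8, 25]
Pass 3: Select minimum 8 at index 3, swap -> [-8, -7, 8, 11, 25]


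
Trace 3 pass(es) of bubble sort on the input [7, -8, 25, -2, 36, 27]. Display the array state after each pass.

After pass 1: [-8, 7, -2, 25, 27, 36] (3 swaps)
After pass 2: [-8, -2, 7, 25, 27, 36] (1 swaps)
After pass 3: [-8, -2, 7, 25, 27, 36] (0 swaps)
Total swaps: 4


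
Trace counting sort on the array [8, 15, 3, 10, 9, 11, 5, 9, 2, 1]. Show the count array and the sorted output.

Count array: [0, 1, 1, 1, 0, 1, 0, 0, 1, 2, 1, 1, 0, 0, 0, 1]
(count[i] = number of elements equal to i)
Cumulative count: [0, 1, 2, 3, 3, 4, 4, 4, 5, 7, 8, 9, 9, 9, 9, 10]
Sorted: [1, 2, 3, 5, 8, 9, 9, 10, 11, 15]


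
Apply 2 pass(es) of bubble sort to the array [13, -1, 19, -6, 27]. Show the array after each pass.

After pass 1: [-1, 13, -6, 19, 27] (2 swaps)
After pass 2: [-1, -6, 13, 19, 27] (1 swaps)
Total swaps: 3


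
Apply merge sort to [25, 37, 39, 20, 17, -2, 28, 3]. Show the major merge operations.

Divide and conquer:
  Merge [25] + [37] -> [25, 37]
  Merge [39] + [20] -> [20, 39]
  Merge [25, 37] + [20, 39] -> [20, 25, 37, 39]
  Merge [17] + [-2] -> [-2, 17]
  Merge [28] + [3] -> [3, 28]
  Merge [-2, 17] + [3, 28] -> [-2, 3, 17, 28]
  Merge [20, 25, 37, 39] + [-2, 3, 17, 28] -> [-2, 3, 17, 20, 25, 28, 37, 39]


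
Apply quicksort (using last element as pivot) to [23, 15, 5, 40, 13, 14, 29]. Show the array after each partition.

Partition 1: pivot=29 at index 5 -> [23, 15, 5, 13, 14, 29, 40]
Partition 2: pivot=14 at index 2 -> [5, 13, 14, 15, 23, 29, 40]
Partition 3: pivot=13 at index 1 -> [5, 13, 14, 15, 23, 29, 40]
Partition 4: pivot=23 at index 4 -> [5, 13, 14, 15, 23, 29, 40]


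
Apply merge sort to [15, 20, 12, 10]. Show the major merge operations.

Divide and conquer:
  Merge [15] + [20] -> [15, 20]
  Merge [12] + [10] -> [10, 12]
  Merge [15, 20] + [10, 12] -> [10, 12, 15, 20]


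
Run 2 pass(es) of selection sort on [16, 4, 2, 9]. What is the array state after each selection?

Pass 1: Select minimum 2 at index 2, swap -> [2, 4, 16, 9]
Pass 2: Select minimum 4 at index 1, swap -> [2, 4, 16, 9]


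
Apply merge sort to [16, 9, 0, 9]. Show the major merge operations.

Divide and conquer:
  Merge [16] + [9] -> [9, 16]
  Merge [0] + [9] -> [0, 9]
  Merge [9, 16] + [0, 9] -> [0, 9, 9, 16]


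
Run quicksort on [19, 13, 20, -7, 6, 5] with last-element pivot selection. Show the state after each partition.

Partition 1: pivot=5 at index 1 -> [-7, 5, 20, 19, 6, 13]
Partition 2: pivot=13 at index 3 -> [-7, 5, 6, 13, 20, 19]
Partition 3: pivot=19 at index 4 -> [-7, 5, 6, 13, 19, 20]


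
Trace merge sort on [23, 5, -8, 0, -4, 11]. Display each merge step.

Divide and conquer:
  Merge [5] + [-8] -> [-8, 5]
  Merge [23] + [-8, 5] -> [-8, 5, 23]
  Merge [-4] + [11] -> [-4, 11]
  Merge [0] + [-4, 11] -> [-4, 0, 11]
  Merge [-8, 5, 23] + [-4, 0, 11] -> [-8, -4, 0, 5, 11, 23]


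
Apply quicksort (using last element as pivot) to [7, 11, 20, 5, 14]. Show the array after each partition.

Partition 1: pivot=14 at index 3 -> [7, 11, 5, 14, 20]
Partition 2: pivot=5 at index 0 -> [5, 11, 7, 14, 20]
Partition 3: pivot=7 at index 1 -> [5, 7, 11, 14, 20]


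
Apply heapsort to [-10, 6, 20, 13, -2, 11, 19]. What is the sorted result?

Build heap: [20, 13, 19, 6, -2, 11, -10]
Extract 20: [19, 13, 11, 6, -2, -10, 20]
Extract 19: [13, 6, 11, -10, -2, 19, 20]
Extract 13: [11, 6, -2, -10, 13, 19, 20]
Extract 11: [6, -10, -2, 11, 13, 19, 20]
Extract 6: [-2, -10, 6, 11, 13, 19, 20]
Extract -2: [-10, -2, 6, 11, 13, 19, 20]


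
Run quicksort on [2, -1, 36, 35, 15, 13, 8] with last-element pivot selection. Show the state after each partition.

Partition 1: pivot=8 at index 2 -> [2, -1, 8, 35, 15, 13, 36]
Partition 2: pivot=-1 at index 0 -> [-1, 2, 8, 35, 15, 13, 36]
Partition 3: pivot=36 at index 6 -> [-1, 2, 8, 35, 15, 13, 36]
Partition 4: pivot=13 at index 3 -> [-1, 2, 8, 13, 15, 35, 36]
Partition 5: pivot=35 at index 5 -> [-1, 2, 8, 13, 15, 35, 36]


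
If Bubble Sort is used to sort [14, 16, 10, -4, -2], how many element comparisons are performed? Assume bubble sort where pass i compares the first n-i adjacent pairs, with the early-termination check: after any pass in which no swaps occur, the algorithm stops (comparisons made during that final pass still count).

Pass 1: compare adjacent pairs (0,1)..(3,4) = 4 comparison(s), 3 swap(s) -> [14, 10, -4, -2, 16]
Pass 2: compare adjacent pairs (0,1)..(2,3) = 3 comparison(s), 3 swap(s) -> [10, -4, -2, 14, 16]
Pass 3: compare adjacent pairs (0,1)..(1,2) = 2 comparison(s), 2 swap(s) -> [-4, -2, 10, 14, 16]
Pass 4: compare adjacent pairs (0,1)..(0,1) = 1 comparison(s), 0 swap(s) -> [-4, -2, 10, 14, 16]
No swaps in this pass, so bubble sort stops here.
Total comparisons: 4 + 3 + 2 + 1 = 10


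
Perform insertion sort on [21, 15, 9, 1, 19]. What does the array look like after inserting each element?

First element 21 is already 'sorted'
Insert 15: shifted 1 elements -> [15, 21, 9, 1, 19]
Insert 9: shifted 2 elements -> [9, 15, 21, 1, 19]
Insert 1: shifted 3 elements -> [1, 9, 15, 21, 19]
Insert 19: shifted 1 elements -> [1, 9, 15, 19, 21]


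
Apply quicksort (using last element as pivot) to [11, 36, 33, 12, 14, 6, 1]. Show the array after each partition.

Partition 1: pivot=1 at index 0 -> [1, 36, 33, 12, 14, 6, 11]
Partition 2: pivot=11 at index 2 -> [1, 6, 11, 12, 14, 36, 33]
Partition 3: pivot=33 at index 5 -> [1, 6, 11, 12, 14, 33, 36]
Partition 4: pivot=14 at index 4 -> [1, 6, 11, 12, 14, 33, 36]


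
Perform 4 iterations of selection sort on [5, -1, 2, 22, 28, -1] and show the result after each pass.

Pass 1: Select minimum -1 at index 1, swap -> [-1, 5, 2, 22, 28, -1]
Pass 2: Select minimum -1 at index 5, swap -> [-1, -1, 2, 22, 28, 5]
Pass 3: Select minimum 2 at index 2, swap -> [-1, -1, 2, 22, 28, 5]
Pass 4: Select minimum 5 at index 5, swap -> [-1, -1, 2, 5, 28, 22]


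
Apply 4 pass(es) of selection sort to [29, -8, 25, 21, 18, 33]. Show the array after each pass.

Pass 1: Select minimum -8 at index 1, swap -> [-8, 29, 25, 21, 18, 33]
Pass 2: Select minimum 18 at index 4, swap -> [-8, 18, 25, 21, 29, 33]
Pass 3: Select minimum 21 at index 3, swap -> [-8, 18, 21, 25, 29, 33]
Pass 4: Select minimum 25 at index 3, swap -> [-8, 18, 21, 25, 29, 33]


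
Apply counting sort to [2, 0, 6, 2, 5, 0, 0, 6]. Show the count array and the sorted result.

Count array: [3, 0, 2, 0, 0, 1, 2]
(count[i] = number of elements equal to i)
Cumulative count: [3, 3, 5, 5, 5, 6, 8]
Sorted: [0, 0, 0, 2, 2, 5, 6, 6]


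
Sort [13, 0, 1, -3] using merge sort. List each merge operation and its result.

Divide and conquer:
  Merge [13] + [0] -> [0, 13]
  Merge [1] + [-3] -> [-3, 1]
  Merge [0, 13] + [-3, 1] -> [-3, 0, 1, 13]


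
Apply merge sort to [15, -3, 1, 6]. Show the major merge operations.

Divide and conquer:
  Merge [15] + [-3] -> [-3, 15]
  Merge [1] + [6] -> [1, 6]
  Merge [-3, 15] + [1, 6] -> [-3, 1, 6, 15]


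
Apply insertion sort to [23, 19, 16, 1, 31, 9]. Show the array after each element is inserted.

First element 23 is already 'sorted'
Insert 19: shifted 1 elements -> [19, 23, 16, 1, 31, 9]
Insert 16: shifted 2 elements -> [16, 19, 23, 1, 31, 9]
Insert 1: shifted 3 elements -> [1, 16, 19, 23, 31, 9]
Insert 31: shifted 0 elements -> [1, 16, 19, 23, 31, 9]
Insert 9: shifted 4 elements -> [1, 9, 16, 19, 23, 31]


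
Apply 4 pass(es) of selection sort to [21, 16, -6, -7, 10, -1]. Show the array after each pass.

Pass 1: Select minimum -7 at index 3, swap -> [-7, 16, -6, 21, 10, -1]
Pass 2: Select minimum -6 at index 2, swap -> [-7, -6, 16, 21, 10, -1]
Pass 3: Select minimum -1 at index 5, swap -> [-7, -6, -1, 21, 10, 16]
Pass 4: Select minimum 10 at index 4, swap -> [-7, -6, -1, 10, 21, 16]


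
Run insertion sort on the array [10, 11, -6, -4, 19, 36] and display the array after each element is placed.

First element 10 is already 'sorted'
Insert 11: shifted 0 elements -> [10, 11, -6, -4, 19, 36]
Insert -6: shifted 2 elements -> [-6, 10, 11, -4, 19, 36]
Insert -4: shifted 2 elements -> [-6, -4, 10, 11, 19, 36]
Insert 19: shifted 0 elements -> [-6, -4, 10, 11, 19, 36]
Insert 36: shifted 0 elements -> [-6, -4, 10, 11, 19, 36]


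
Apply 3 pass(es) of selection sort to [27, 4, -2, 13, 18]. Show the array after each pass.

Pass 1: Select minimum -2 at index 2, swap -> [-2, 4, 27, 13, 18]
Pass 2: Select minimum 4 at index 1, swap -> [-2, 4, 27, 13, 18]
Pass 3: Select minimum 13 at index 3, swap -> [-2, 4, 13, 27, 18]


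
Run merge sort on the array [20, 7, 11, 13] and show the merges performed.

Divide and conquer:
  Merge [20] + [7] -> [7, 20]
  Merge [11] + [13] -> [11, 13]
  Merge [7, 20] + [11, 13] -> [7, 11, 13, 20]


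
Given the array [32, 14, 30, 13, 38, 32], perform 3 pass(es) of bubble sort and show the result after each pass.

After pass 1: [14, 30, 13, 32, 32, 38] (4 swaps)
After pass 2: [14, 13, 30, 32, 32, 38] (1 swaps)
After pass 3: [13, 14, 30, 32, 32, 38] (1 swaps)
Total swaps: 6


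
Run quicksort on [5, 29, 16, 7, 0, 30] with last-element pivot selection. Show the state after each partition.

Partition 1: pivot=30 at index 5 -> [5, 29, 16, 7, 0, 30]
Partition 2: pivot=0 at index 0 -> [0, 29, 16, 7, 5, 30]
Partition 3: pivot=5 at index 1 -> [0, 5, 16, 7, 29, 30]
Partition 4: pivot=29 at index 4 -> [0, 5, 16, 7, 29, 30]
Partition 5: pivot=7 at index 2 -> [0, 5, 7, 16, 29, 30]


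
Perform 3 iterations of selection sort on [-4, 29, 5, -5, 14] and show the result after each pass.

Pass 1: Select minimum -5 at index 3, swap -> [-5, 29, 5, -4, 14]
Pass 2: Select minimum -4 at index 3, swap -> [-5, -4, 5, 29, 14]
Pass 3: Select minimum 5 at index 2, swap -> [-5, -4, 5, 29, 14]


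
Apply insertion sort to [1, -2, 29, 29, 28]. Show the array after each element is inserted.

First element 1 is already 'sorted'
Insert -2: shifted 1 elements -> [-2, 1, 29, 29, 28]
Insert 29: shifted 0 elements -> [-2, 1, 29, 29, 28]
Insert 29: shifted 0 elements -> [-2, 1, 29, 29, 28]
Insert 28: shifted 2 elements -> [-2, 1, 28, 29, 29]


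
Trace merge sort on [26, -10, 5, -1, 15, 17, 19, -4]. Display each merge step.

Divide and conquer:
  Merge [26] + [-10] -> [-10, 26]
  Merge [5] + [-1] -> [-1, 5]
  Merge [-10, 26] + [-1, 5] -> [-10, -1, 5, 26]
  Merge [15] + [17] -> [15, 17]
  Merge [19] + [-4] -> [-4, 19]
  Merge [15, 17] + [-4, 19] -> [-4, 15, 17, 19]
  Merge [-10, -1, 5, 26] + [-4, 15, 17, 19] -> [-10, -4, -1, 5, 15, 17, 19, 26]


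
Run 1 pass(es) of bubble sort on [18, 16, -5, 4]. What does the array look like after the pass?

After pass 1: [16, -5, 4, 18] (3 swaps)
Total swaps: 3


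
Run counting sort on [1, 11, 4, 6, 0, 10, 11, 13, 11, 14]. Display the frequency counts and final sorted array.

Count array: [1, 1, 0, 0, 1, 0, 1, 0, 0, 0, 1, 3, 0, 1, 1]
(count[i] = number of elements equal to i)
Cumulative count: [1, 2, 2, 2, 3, 3, 4, 4, 4, 4, 5, 8, 8, 9, 10]
Sorted: [0, 1, 4, 6, 10, 11, 11, 11, 13, 14]


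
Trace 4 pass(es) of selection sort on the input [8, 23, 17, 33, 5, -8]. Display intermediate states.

Pass 1: Select minimum -8 at index 5, swap -> [-8, 23, 17, 33, 5, 8]
Pass 2: Select minimum 5 at index 4, swap -> [-8, 5, 17, 33, 23, 8]
Pass 3: Select minimum 8 at index 5, swap -> [-8, 5, 8, 33, 23, 17]
Pass 4: Select minimum 17 at index 5, swap -> [-8, 5, 8, 17, 23, 33]


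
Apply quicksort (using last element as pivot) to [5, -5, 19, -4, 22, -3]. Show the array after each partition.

Partition 1: pivot=-3 at index 2 -> [-5, -4, -3, 5, 22, 19]
Partition 2: pivot=-4 at index 1 -> [-5, -4, -3, 5, 22, 19]
Partition 3: pivot=19 at index 4 -> [-5, -4, -3, 5, 19, 22]


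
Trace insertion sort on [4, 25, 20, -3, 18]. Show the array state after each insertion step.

First element 4 is already 'sorted'
Insert 25: shifted 0 elements -> [4, 25, 20, -3, 18]
Insert 20: shifted 1 elements -> [4, 20, 25, -3, 18]
Insert -3: shifted 3 elements -> [-3, 4, 20, 25, 18]
Insert 18: shifted 2 elements -> [-3, 4, 18, 20, 25]


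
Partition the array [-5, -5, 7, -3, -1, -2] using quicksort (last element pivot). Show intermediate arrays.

Partition 1: pivot=-2 at index 3 -> [-5, -5, -3, -2, -1, 7]
Partition 2: pivot=-3 at index 2 -> [-5, -5, -3, -2, -1, 7]
Partition 3: pivot=-5 at index 1 -> [-5, -5, -3, -2, -1, 7]
Partition 4: pivot=7 at index 5 -> [-5, -5, -3, -2, -1, 7]


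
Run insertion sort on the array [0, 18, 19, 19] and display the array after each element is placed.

First element 0 is already 'sorted'
Insert 18: shifted 0 elements -> [0, 18, 19, 19]
Insert 19: shifted 0 elements -> [0, 18, 19, 19]
Insert 19: shifted 0 elements -> [0, 18, 19, 19]


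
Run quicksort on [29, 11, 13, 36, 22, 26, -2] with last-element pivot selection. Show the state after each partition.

Partition 1: pivot=-2 at index 0 -> [-2, 11, 13, 36, 22, 26, 29]
Partition 2: pivot=29 at index 5 -> [-2, 11, 13, 22, 26, 29, 36]
Partition 3: pivot=26 at index 4 -> [-2, 11, 13, 22, 26, 29, 36]
Partition 4: pivot=22 at index 3 -> [-2, 11, 13, 22, 26, 29, 36]
Partition 5: pivot=13 at index 2 -> [-2, 11, 13, 22, 26, 29, 36]


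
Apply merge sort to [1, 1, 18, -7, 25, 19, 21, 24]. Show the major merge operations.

Divide and conquer:
  Merge [1] + [1] -> [1, 1]
  Merge [18] + [-7] -> [-7, 18]
  Merge [1, 1] + [-7, 18] -> [-7, 1, 1, 18]
  Merge [25] + [19] -> [19, 25]
  Merge [21] + [24] -> [21, 24]
  Merge [19, 25] + [21, 24] -> [19, 21, 24, 25]
  Merge [-7, 1, 1, 18] + [19, 21, 24, 25] -> [-7, 1, 1, 18, 19, 21, 24, 25]


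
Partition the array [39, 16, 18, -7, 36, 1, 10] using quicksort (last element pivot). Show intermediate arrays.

Partition 1: pivot=10 at index 2 -> [-7, 1, 10, 39, 36, 16, 18]
Partition 2: pivot=1 at index 1 -> [-7, 1, 10, 39, 36, 16, 18]
Partition 3: pivot=18 at index 4 -> [-7, 1, 10, 16, 18, 39, 36]
Partition 4: pivot=36 at index 5 -> [-7, 1, 10, 16, 18, 36, 39]


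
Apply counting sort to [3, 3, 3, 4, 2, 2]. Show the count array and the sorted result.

Count array: [0, 0, 2, 3, 1]
(count[i] = number of elements equal to i)
Cumulative count: [0, 0, 2, 5, 6]
Sorted: [2, 2, 3, 3, 3, 4]


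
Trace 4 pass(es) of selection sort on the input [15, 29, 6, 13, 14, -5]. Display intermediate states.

Pass 1: Select minimum -5 at index 5, swap -> [-5, 29, 6, 13, 14, 15]
Pass 2: Select minimum 6 at index 2, swap -> [-5, 6, 29, 13, 14, 15]
Pass 3: Select minimum 13 at index 3, swap -> [-5, 6, 13, 29, 14, 15]
Pass 4: Select minimum 14 at index 4, swap -> [-5, 6, 13, 14, 29, 15]


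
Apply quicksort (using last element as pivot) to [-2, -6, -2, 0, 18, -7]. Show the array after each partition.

Partition 1: pivot=-7 at index 0 -> [-7, -6, -2, 0, 18, -2]
Partition 2: pivot=-2 at index 3 -> [-7, -6, -2, -2, 18, 0]
Partition 3: pivot=-2 at index 2 -> [-7, -6, -2, -2, 18, 0]
Partition 4: pivot=0 at index 4 -> [-7, -6, -2, -2, 0, 18]


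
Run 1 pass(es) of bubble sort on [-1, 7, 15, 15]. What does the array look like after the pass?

After pass 1: [-1, 7, 15, 15] (0 swaps)
Total swaps: 0


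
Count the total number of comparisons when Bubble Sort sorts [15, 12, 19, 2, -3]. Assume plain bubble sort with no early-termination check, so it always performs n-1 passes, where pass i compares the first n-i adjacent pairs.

Pass 1: compare adjacent pairs (0,1)..(3,4) = 4 comparison(s), 3 swap(s) -> [12, 15, 2, -3, 19]
Pass 2: compare adjacent pairs (0,1)..(2,3) = 3 comparison(s), 2 swap(s) -> [12, 2, -3, 15, 19]
Pass 3: compare adjacent pairs (0,1)..(1,2) = 2 comparison(s), 2 swap(s) -> [2, -3, 12, 15, 19]
Pass 4: compare adjacent pairs (0,1)..(0,1) = 1 comparison(s), 1 swap(s) -> [-3, 2, 12, 15, 19]
Total comparisons: 4 + 3 + 2 + 1 = 10


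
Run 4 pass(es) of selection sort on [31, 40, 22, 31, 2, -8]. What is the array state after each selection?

Pass 1: Select minimum -8 at index 5, swap -> [-8, 40, 22, 31, 2, 31]
Pass 2: Select minimum 2 at index 4, swap -> [-8, 2, 22, 31, 40, 31]
Pass 3: Select minimum 22 at index 2, swap -> [-8, 2, 22, 31, 40, 31]
Pass 4: Select minimum 31 at index 3, swap -> [-8, 2, 22, 31, 40, 31]


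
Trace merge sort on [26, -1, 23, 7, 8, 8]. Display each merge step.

Divide and conquer:
  Merge [-1] + [23] -> [-1, 23]
  Merge [26] + [-1, 23] -> [-1, 23, 26]
  Merge [8] + [8] -> [8, 8]
  Merge [7] + [8, 8] -> [7, 8, 8]
  Merge [-1, 23, 26] + [7, 8, 8] -> [-1, 7, 8, 8, 23, 26]


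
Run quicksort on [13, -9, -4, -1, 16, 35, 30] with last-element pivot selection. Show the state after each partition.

Partition 1: pivot=30 at index 5 -> [13, -9, -4, -1, 16, 30, 35]
Partition 2: pivot=16 at index 4 -> [13, -9, -4, -1, 16, 30, 35]
Partition 3: pivot=-1 at index 2 -> [-9, -4, -1, 13, 16, 30, 35]
Partition 4: pivot=-4 at index 1 -> [-9, -4, -1, 13, 16, 30, 35]


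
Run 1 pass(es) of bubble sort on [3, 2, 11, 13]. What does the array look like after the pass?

After pass 1: [2, 3, 11, 13] (1 swaps)
Total swaps: 1


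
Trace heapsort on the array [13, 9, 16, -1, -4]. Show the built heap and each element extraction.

Build heap: [16, 9, 13, -1, -4]
Extract 16: [13, 9, -4, -1, 16]
Extract 13: [9, -1, -4, 13, 16]
Extract 9: [-1, -4, 9, 13, 16]
Extract -1: [-4, -1, 9, 13, 16]


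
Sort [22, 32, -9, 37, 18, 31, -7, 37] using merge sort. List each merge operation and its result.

Divide and conquer:
  Merge [22] + [32] -> [22, 32]
  Merge [-9] + [37] -> [-9, 37]
  Merge [22, 32] + [-9, 37] -> [-9, 22, 32, 37]
  Merge [18] + [31] -> [18, 31]
  Merge [-7] + [37] -> [-7, 37]
  Merge [18, 31] + [-7, 37] -> [-7, 18, 31, 37]
  Merge [-9, 22, 32, 37] + [-7, 18, 31, 37] -> [-9, -7, 18, 22, 31, 32, 37, 37]


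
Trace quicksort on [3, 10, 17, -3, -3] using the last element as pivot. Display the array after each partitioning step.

Partition 1: pivot=-3 at index 1 -> [-3, -3, 17, 3, 10]
Partition 2: pivot=10 at index 3 -> [-3, -3, 3, 10, 17]


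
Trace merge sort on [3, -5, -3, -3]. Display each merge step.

Divide and conquer:
  Merge [3] + [-5] -> [-5, 3]
  Merge [-3] + [-3] -> [-3, -3]
  Merge [-5, 3] + [-3, -3] -> [-5, -3, -3, 3]


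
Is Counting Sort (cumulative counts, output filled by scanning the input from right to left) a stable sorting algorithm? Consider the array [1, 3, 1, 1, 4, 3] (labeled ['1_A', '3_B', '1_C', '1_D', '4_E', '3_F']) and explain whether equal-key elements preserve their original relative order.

Trace Counting Sort on the labeled array (the key is the number; the letter only tracks identity):
  Counts for values 0..4: [0, 3, 0, 2, 1]
  Cumulative counts: [0, 3, 3, 5, 6]
  Scan right to left: place 3_F at output index 4
  Scan right to left: place 4_E at output index 5
  Scan right to left: place 1_D at output index 2
  Scan right to left: place 1_C at output index 1
  Scan right to left: place 3_B at output index 3
  Scan right to left: place 1_A at output index 0
  Output: [1_A, 1_C, 1_D, 3_B, 3_F, 4_E]
Equal keys:
  value 1: originally 1_A, 1_C, 1_D; after sorting 1_A, 1_C, 1_D -> order preserved
  value 3: originally 3_B, 3_F; after sorting 3_B, 3_F -> order preserved
All equal keys kept their original relative order. Counting Sort is stable: scanning the input right to left with decreasing cumulative counts places later duplicates at later output positions.
Answer: Stable


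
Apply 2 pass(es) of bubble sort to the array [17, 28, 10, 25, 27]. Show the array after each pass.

After pass 1: [17, 10, 25, 27, 28] (3 swaps)
After pass 2: [10, 17, 25, 27, 28] (1 swaps)
Total swaps: 4


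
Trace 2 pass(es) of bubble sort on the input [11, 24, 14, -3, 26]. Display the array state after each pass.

After pass 1: [11, 14, -3, 24, 26] (2 swaps)
After pass 2: [11, -3, 14, 24, 26] (1 swaps)
Total swaps: 3


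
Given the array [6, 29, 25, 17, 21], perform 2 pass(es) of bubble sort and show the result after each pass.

After pass 1: [6, 25, 17, 21, 29] (3 swaps)
After pass 2: [6, 17, 21, 25, 29] (2 swaps)
Total swaps: 5


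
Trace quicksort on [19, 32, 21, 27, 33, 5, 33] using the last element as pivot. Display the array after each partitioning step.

Partition 1: pivot=33 at index 6 -> [19, 32, 21, 27, 33, 5, 33]
Partition 2: pivot=5 at index 0 -> [5, 32, 21, 27, 33, 19, 33]
Partition 3: pivot=19 at index 1 -> [5, 19, 21, 27, 33, 32, 33]
Partition 4: pivot=32 at index 4 -> [5, 19, 21, 27, 32, 33, 33]
Partition 5: pivot=27 at index 3 -> [5, 19, 21, 27, 32, 33, 33]


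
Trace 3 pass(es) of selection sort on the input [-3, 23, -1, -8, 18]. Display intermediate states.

Pass 1: Select minimum -8 at index 3, swap -> [-8, 23, -1, -3, 18]
Pass 2: Select minimum -3 at index 3, swap -> [-8, -3, -1, 23, 18]
Pass 3: Select minimum -1 at index 2, swap -> [-8, -3, -1, 23, 18]


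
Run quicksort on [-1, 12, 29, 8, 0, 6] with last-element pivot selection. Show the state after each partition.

Partition 1: pivot=6 at index 2 -> [-1, 0, 6, 8, 12, 29]
Partition 2: pivot=0 at index 1 -> [-1, 0, 6, 8, 12, 29]
Partition 3: pivot=29 at index 5 -> [-1, 0, 6, 8, 12, 29]
Partition 4: pivot=12 at index 4 -> [-1, 0, 6, 8, 12, 29]


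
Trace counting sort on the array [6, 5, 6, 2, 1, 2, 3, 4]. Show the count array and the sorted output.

Count array: [0, 1, 2, 1, 1, 1, 2]
(count[i] = number of elements equal to i)
Cumulative count: [0, 1, 3, 4, 5, 6, 8]
Sorted: [1, 2, 2, 3, 4, 5, 6, 6]


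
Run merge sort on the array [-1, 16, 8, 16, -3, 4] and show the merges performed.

Divide and conquer:
  Merge [16] + [8] -> [8, 16]
  Merge [-1] + [8, 16] -> [-1, 8, 16]
  Merge [-3] + [4] -> [-3, 4]
  Merge [16] + [-3, 4] -> [-3, 4, 16]
  Merge [-1, 8, 16] + [-3, 4, 16] -> [-3, -1, 4, 8, 16, 16]


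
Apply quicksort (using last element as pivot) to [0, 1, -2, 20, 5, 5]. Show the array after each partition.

Partition 1: pivot=5 at index 4 -> [0, 1, -2, 5, 5, 20]
Partition 2: pivot=5 at index 3 -> [0, 1, -2, 5, 5, 20]
Partition 3: pivot=-2 at index 0 -> [-2, 1, 0, 5, 5, 20]
Partition 4: pivot=0 at index 1 -> [-2, 0, 1, 5, 5, 20]


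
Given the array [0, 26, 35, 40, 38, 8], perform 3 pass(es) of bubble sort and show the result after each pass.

After pass 1: [0, 26, 35, 38, 8, 40] (2 swaps)
After pass 2: [0, 26, 35, 8, 38, 40] (1 swaps)
After pass 3: [0, 26, 8, 35, 38, 40] (1 swaps)
Total swaps: 4


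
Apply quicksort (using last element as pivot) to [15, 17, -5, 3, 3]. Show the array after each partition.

Partition 1: pivot=3 at index 2 -> [-5, 3, 3, 17, 15]
Partition 2: pivot=3 at index 1 -> [-5, 3, 3, 17, 15]
Partition 3: pivot=15 at index 3 -> [-5, 3, 3, 15, 17]


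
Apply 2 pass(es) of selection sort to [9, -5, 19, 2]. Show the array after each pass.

Pass 1: Select minimum -5 at index 1, swap -> [-5, 9, 19, 2]
Pass 2: Select minimum 2 at index 3, swap -> [-5, 2, 19, 9]


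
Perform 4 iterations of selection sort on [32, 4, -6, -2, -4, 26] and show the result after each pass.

Pass 1: Select minimum -6 at index 2, swap -> [-6, 4, 32, -2, -4, 26]
Pass 2: Select minimum -4 at index 4, swap -> [-6, -4, 32, -2, 4, 26]
Pass 3: Select minimum -2 at index 3, swap -> [-6, -4, -2, 32, 4, 26]
Pass 4: Select minimum 4 at index 4, swap -> [-6, -4, -2, 4, 32, 26]


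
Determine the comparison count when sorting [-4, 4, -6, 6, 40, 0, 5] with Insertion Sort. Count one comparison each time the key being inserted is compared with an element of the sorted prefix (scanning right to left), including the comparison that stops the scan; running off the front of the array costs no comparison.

Insert 4: -4 <= 4 (stop) = 1 comparison(s) -> [-4, 4, -6, 6, 40, 0, 5]
Insert -6: 4 > -6 (shift), -4 > -6 (shift), reached front = 2 comparison(s) -> [-6, -4, 4, 6, 40, 0, 5]
Insert 6: 4 <= 6 (stop) = 1 comparison(s) -> [-6, -4, 4, 6, 40, 0, 5]
Insert 40: 6 <= 40 (stop) = 1 comparison(s) -> [-6, -4, 4, 6, 40, 0, 5]
Insert 0: 40 > 0 (shift), 6 > 0 (shift), 4 > 0 (shift), -4 <= 0 (stop) = 4 comparison(s) -> [-6, -4, 0, 4, 6, 40, 5]
Insert 5: 40 > 5 (shift), 6 > 5 (shift), 4 <= 5 (stop) = 3 comparison(s) -> [-6, -4, 0, 4, 5, 6, 40]
Total comparisons: 1 + 2 + 1 + 1 + 4 + 3 = 12


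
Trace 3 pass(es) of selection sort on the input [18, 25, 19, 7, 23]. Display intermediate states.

Pass 1: Select minimum 7 at index 3, swap -> [7, 25, 19, 18, 23]
Pass 2: Select minimum 18 at index 3, swap -> [7, 18, 19, 25, 23]
Pass 3: Select minimum 19 at index 2, swap -> [7, 18, 19, 25, 23]


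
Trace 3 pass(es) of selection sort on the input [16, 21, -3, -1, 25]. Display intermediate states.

Pass 1: Select minimum -3 at index 2, swap -> [-3, 21, 16, -1, 25]
Pass 2: Select minimum -1 at index 3, swap -> [-3, -1, 16, 21, 25]
Pass 3: Select minimum 16 at index 2, swap -> [-3, -1, 16, 21, 25]


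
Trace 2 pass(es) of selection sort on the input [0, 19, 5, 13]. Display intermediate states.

Pass 1: Select minimum 0 at index 0, swap -> [0, 19, 5, 13]
Pass 2: Select minimum 5 at index 2, swap -> [0, 5, 19, 13]


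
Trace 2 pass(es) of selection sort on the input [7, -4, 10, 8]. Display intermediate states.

Pass 1: Select minimum -4 at index 1, swap -> [-4, 7, 10, 8]
Pass 2: Select minimum 7 at index 1, swap -> [-4, 7, 10, 8]


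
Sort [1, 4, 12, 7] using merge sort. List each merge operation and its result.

Divide and conquer:
  Merge [1] + [4] -> [1, 4]
  Merge [12] + [7] -> [7, 12]
  Merge [1, 4] + [7, 12] -> [1, 4, 7, 12]


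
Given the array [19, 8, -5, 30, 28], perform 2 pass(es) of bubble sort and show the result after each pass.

After pass 1: [8, -5, 19, 28, 30] (3 swaps)
After pass 2: [-5, 8, 19, 28, 30] (1 swaps)
Total swaps: 4


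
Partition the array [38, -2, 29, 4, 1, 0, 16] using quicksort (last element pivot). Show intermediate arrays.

Partition 1: pivot=16 at index 4 -> [-2, 4, 1, 0, 16, 38, 29]
Partition 2: pivot=0 at index 1 -> [-2, 0, 1, 4, 16, 38, 29]
Partition 3: pivot=4 at index 3 -> [-2, 0, 1, 4, 16, 38, 29]
Partition 4: pivot=29 at index 5 -> [-2, 0, 1, 4, 16, 29, 38]


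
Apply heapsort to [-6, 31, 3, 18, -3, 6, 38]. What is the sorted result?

Build heap: [38, 31, 6, 18, -3, -6, 3]
Extract 38: [31, 18, 6, 3, -3, -6, 38]
Extract 31: [18, 3, 6, -6, -3, 31, 38]
Extract 18: [6, 3, -3, -6, 18, 31, 38]
Extract 6: [3, -6, -3, 6, 18, 31, 38]
Extract 3: [-3, -6, 3, 6, 18, 31, 38]
Extract -3: [-6, -3, 3, 6, 18, 31, 38]


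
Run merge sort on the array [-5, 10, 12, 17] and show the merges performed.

Divide and conquer:
  Merge [-5] + [10] -> [-5, 10]
  Merge [12] + [17] -> [12, 17]
  Merge [-5, 10] + [12, 17] -> [-5, 10, 12, 17]


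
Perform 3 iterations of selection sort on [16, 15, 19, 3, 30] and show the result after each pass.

Pass 1: Select minimum 3 at index 3, swap -> [3, 15, 19, 16, 30]
Pass 2: Select minimum 15 at index 1, swap -> [3, 15, 19, 16, 30]
Pass 3: Select minimum 16 at index 3, swap -> [3, 15, 16, 19, 30]
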